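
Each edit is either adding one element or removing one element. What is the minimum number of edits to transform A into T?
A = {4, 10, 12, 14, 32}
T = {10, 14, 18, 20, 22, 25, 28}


Set A = {4, 10, 12, 14, 32}
Set T = {10, 14, 18, 20, 22, 25, 28}
Elements to remove from A (in A, not in T): {4, 12, 32} → 3 removals
Elements to add to A (in T, not in A): {18, 20, 22, 25, 28} → 5 additions
Total edits = 3 + 5 = 8

8


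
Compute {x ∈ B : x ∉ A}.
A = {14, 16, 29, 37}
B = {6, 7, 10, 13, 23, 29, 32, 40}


Set A = {14, 16, 29, 37}
Set B = {6, 7, 10, 13, 23, 29, 32, 40}
Check each element of B against A:
6 ∉ A (include), 7 ∉ A (include), 10 ∉ A (include), 13 ∉ A (include), 23 ∉ A (include), 29 ∈ A, 32 ∉ A (include), 40 ∉ A (include)
Elements of B not in A: {6, 7, 10, 13, 23, 32, 40}

{6, 7, 10, 13, 23, 32, 40}


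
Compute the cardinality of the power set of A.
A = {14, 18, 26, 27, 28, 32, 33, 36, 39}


Set A = {14, 18, 26, 27, 28, 32, 33, 36, 39}
|A| = 9
The power set P(A) contains all subsets of A.
|P(A)| = 2^|A| = 2^9 = 512

512


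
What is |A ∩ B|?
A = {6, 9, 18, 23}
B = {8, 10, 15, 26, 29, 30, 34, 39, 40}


Set A = {6, 9, 18, 23}
Set B = {8, 10, 15, 26, 29, 30, 34, 39, 40}
A ∩ B = {}
|A ∩ B| = 0

0


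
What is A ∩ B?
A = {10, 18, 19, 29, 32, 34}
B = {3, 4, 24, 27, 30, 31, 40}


Set A = {10, 18, 19, 29, 32, 34}
Set B = {3, 4, 24, 27, 30, 31, 40}
A ∩ B includes only elements in both sets.
Check each element of A against B:
10 ✗, 18 ✗, 19 ✗, 29 ✗, 32 ✗, 34 ✗
A ∩ B = {}

{}


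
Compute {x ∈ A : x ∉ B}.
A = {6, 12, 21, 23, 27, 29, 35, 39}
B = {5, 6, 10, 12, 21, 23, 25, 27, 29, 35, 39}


Set A = {6, 12, 21, 23, 27, 29, 35, 39}
Set B = {5, 6, 10, 12, 21, 23, 25, 27, 29, 35, 39}
Check each element of A against B:
6 ∈ B, 12 ∈ B, 21 ∈ B, 23 ∈ B, 27 ∈ B, 29 ∈ B, 35 ∈ B, 39 ∈ B
Elements of A not in B: {}

{}


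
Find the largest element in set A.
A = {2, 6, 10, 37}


Set A = {2, 6, 10, 37}
Elements in ascending order: 2, 6, 10, 37
The largest element is 37.

37


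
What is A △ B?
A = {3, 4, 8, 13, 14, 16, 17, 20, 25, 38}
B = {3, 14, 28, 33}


Set A = {3, 4, 8, 13, 14, 16, 17, 20, 25, 38}
Set B = {3, 14, 28, 33}
A △ B = (A \ B) ∪ (B \ A)
Elements in A but not B: {4, 8, 13, 16, 17, 20, 25, 38}
Elements in B but not A: {28, 33}
A △ B = {4, 8, 13, 16, 17, 20, 25, 28, 33, 38}

{4, 8, 13, 16, 17, 20, 25, 28, 33, 38}


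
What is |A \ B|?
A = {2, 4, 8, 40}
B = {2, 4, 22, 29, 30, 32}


Set A = {2, 4, 8, 40}
Set B = {2, 4, 22, 29, 30, 32}
A \ B = {8, 40}
|A \ B| = 2

2


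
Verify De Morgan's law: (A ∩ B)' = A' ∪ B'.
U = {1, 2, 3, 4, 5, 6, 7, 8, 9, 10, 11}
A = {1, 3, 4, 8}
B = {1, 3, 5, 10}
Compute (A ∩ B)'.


U = {1, 2, 3, 4, 5, 6, 7, 8, 9, 10, 11}
A = {1, 3, 4, 8}, B = {1, 3, 5, 10}
A ∩ B = {1, 3}
(A ∩ B)' = U \ (A ∩ B) = {2, 4, 5, 6, 7, 8, 9, 10, 11}
Verification via A' ∪ B': A' = {2, 5, 6, 7, 9, 10, 11}, B' = {2, 4, 6, 7, 8, 9, 11}
A' ∪ B' = {2, 4, 5, 6, 7, 8, 9, 10, 11} ✓

{2, 4, 5, 6, 7, 8, 9, 10, 11}


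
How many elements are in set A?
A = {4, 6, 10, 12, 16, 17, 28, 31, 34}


Set A = {4, 6, 10, 12, 16, 17, 28, 31, 34}
Listing elements: 4, 6, 10, 12, 16, 17, 28, 31, 34
Counting: 9 elements
|A| = 9

9


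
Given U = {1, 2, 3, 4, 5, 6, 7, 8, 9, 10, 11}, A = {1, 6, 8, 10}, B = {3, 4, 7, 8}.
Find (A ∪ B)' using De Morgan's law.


U = {1, 2, 3, 4, 5, 6, 7, 8, 9, 10, 11}
A = {1, 6, 8, 10}, B = {3, 4, 7, 8}
A ∪ B = {1, 3, 4, 6, 7, 8, 10}
(A ∪ B)' = U \ (A ∪ B) = {2, 5, 9, 11}
Verification via A' ∩ B': A' = {2, 3, 4, 5, 7, 9, 11}, B' = {1, 2, 5, 6, 9, 10, 11}
A' ∩ B' = {2, 5, 9, 11} ✓

{2, 5, 9, 11}


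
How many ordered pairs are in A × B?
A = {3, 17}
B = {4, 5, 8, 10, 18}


Set A = {3, 17} has 2 elements.
Set B = {4, 5, 8, 10, 18} has 5 elements.
|A × B| = |A| × |B| = 2 × 5 = 10

10


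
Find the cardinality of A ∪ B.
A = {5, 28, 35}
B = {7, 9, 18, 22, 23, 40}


Set A = {5, 28, 35}, |A| = 3
Set B = {7, 9, 18, 22, 23, 40}, |B| = 6
A ∩ B = {}, |A ∩ B| = 0
|A ∪ B| = |A| + |B| - |A ∩ B| = 3 + 6 - 0 = 9

9


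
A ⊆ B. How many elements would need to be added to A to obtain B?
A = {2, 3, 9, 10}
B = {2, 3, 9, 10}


Set A = {2, 3, 9, 10}, |A| = 4
Set B = {2, 3, 9, 10}, |B| = 4
Since A ⊆ B: B \ A = {}
|B| - |A| = 4 - 4 = 0

0


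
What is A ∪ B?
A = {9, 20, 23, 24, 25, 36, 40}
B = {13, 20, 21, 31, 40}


Set A = {9, 20, 23, 24, 25, 36, 40}
Set B = {13, 20, 21, 31, 40}
A ∪ B includes all elements in either set.
Elements from A: {9, 20, 23, 24, 25, 36, 40}
Elements from B not already included: {13, 21, 31}
A ∪ B = {9, 13, 20, 21, 23, 24, 25, 31, 36, 40}

{9, 13, 20, 21, 23, 24, 25, 31, 36, 40}


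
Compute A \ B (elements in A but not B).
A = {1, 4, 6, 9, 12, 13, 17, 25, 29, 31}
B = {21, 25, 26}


Set A = {1, 4, 6, 9, 12, 13, 17, 25, 29, 31}
Set B = {21, 25, 26}
A \ B includes elements in A that are not in B.
Check each element of A:
1 (not in B, keep), 4 (not in B, keep), 6 (not in B, keep), 9 (not in B, keep), 12 (not in B, keep), 13 (not in B, keep), 17 (not in B, keep), 25 (in B, remove), 29 (not in B, keep), 31 (not in B, keep)
A \ B = {1, 4, 6, 9, 12, 13, 17, 29, 31}

{1, 4, 6, 9, 12, 13, 17, 29, 31}


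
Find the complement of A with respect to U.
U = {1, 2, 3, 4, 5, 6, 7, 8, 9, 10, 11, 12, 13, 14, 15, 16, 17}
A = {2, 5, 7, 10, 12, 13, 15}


Universal set U = {1, 2, 3, 4, 5, 6, 7, 8, 9, 10, 11, 12, 13, 14, 15, 16, 17}
Set A = {2, 5, 7, 10, 12, 13, 15}
A' = U \ A = elements in U but not in A
Checking each element of U:
1 (not in A, include), 2 (in A, exclude), 3 (not in A, include), 4 (not in A, include), 5 (in A, exclude), 6 (not in A, include), 7 (in A, exclude), 8 (not in A, include), 9 (not in A, include), 10 (in A, exclude), 11 (not in A, include), 12 (in A, exclude), 13 (in A, exclude), 14 (not in A, include), 15 (in A, exclude), 16 (not in A, include), 17 (not in A, include)
A' = {1, 3, 4, 6, 8, 9, 11, 14, 16, 17}

{1, 3, 4, 6, 8, 9, 11, 14, 16, 17}


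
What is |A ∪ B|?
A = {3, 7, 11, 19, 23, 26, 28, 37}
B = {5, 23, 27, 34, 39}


Set A = {3, 7, 11, 19, 23, 26, 28, 37}, |A| = 8
Set B = {5, 23, 27, 34, 39}, |B| = 5
A ∩ B = {23}, |A ∩ B| = 1
|A ∪ B| = |A| + |B| - |A ∩ B| = 8 + 5 - 1 = 12

12


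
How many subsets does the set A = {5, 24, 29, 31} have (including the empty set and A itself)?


Set A = {5, 24, 29, 31}
|A| = 4
The power set P(A) contains all subsets of A.
|P(A)| = 2^|A| = 2^4 = 16

16


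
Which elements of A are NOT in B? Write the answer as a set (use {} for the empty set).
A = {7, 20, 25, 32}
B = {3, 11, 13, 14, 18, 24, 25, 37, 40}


Set A = {7, 20, 25, 32}
Set B = {3, 11, 13, 14, 18, 24, 25, 37, 40}
Check each element of A against B:
7 ∉ B (include), 20 ∉ B (include), 25 ∈ B, 32 ∉ B (include)
Elements of A not in B: {7, 20, 32}

{7, 20, 32}


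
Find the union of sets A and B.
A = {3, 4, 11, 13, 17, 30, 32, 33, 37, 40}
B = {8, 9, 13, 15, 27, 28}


Set A = {3, 4, 11, 13, 17, 30, 32, 33, 37, 40}
Set B = {8, 9, 13, 15, 27, 28}
A ∪ B includes all elements in either set.
Elements from A: {3, 4, 11, 13, 17, 30, 32, 33, 37, 40}
Elements from B not already included: {8, 9, 15, 27, 28}
A ∪ B = {3, 4, 8, 9, 11, 13, 15, 17, 27, 28, 30, 32, 33, 37, 40}

{3, 4, 8, 9, 11, 13, 15, 17, 27, 28, 30, 32, 33, 37, 40}


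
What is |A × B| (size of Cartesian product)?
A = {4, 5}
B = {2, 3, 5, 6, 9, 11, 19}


Set A = {4, 5} has 2 elements.
Set B = {2, 3, 5, 6, 9, 11, 19} has 7 elements.
|A × B| = |A| × |B| = 2 × 7 = 14

14


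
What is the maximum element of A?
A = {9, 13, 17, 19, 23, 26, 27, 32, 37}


Set A = {9, 13, 17, 19, 23, 26, 27, 32, 37}
Elements in ascending order: 9, 13, 17, 19, 23, 26, 27, 32, 37
The largest element is 37.

37


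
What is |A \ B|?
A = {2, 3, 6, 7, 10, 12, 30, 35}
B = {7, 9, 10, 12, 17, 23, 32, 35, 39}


Set A = {2, 3, 6, 7, 10, 12, 30, 35}
Set B = {7, 9, 10, 12, 17, 23, 32, 35, 39}
A \ B = {2, 3, 6, 30}
|A \ B| = 4

4


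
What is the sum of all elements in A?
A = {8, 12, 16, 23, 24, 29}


Set A = {8, 12, 16, 23, 24, 29}
Sum = 8 + 12 + 16 + 23 + 24 + 29 = 112

112


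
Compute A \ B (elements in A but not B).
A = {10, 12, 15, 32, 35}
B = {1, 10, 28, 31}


Set A = {10, 12, 15, 32, 35}
Set B = {1, 10, 28, 31}
A \ B includes elements in A that are not in B.
Check each element of A:
10 (in B, remove), 12 (not in B, keep), 15 (not in B, keep), 32 (not in B, keep), 35 (not in B, keep)
A \ B = {12, 15, 32, 35}

{12, 15, 32, 35}


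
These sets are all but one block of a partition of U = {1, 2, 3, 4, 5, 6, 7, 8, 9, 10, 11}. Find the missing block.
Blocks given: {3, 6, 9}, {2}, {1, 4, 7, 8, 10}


U = {1, 2, 3, 4, 5, 6, 7, 8, 9, 10, 11}
Shown blocks: {3, 6, 9}, {2}, {1, 4, 7, 8, 10}
A partition's blocks are pairwise disjoint and cover U, so the missing block = U \ (union of shown blocks).
Union of shown blocks: {1, 2, 3, 4, 6, 7, 8, 9, 10}
Missing block = U \ (union) = {5, 11}

{5, 11}


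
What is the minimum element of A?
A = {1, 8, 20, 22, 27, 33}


Set A = {1, 8, 20, 22, 27, 33}
Elements in ascending order: 1, 8, 20, 22, 27, 33
The smallest element is 1.

1


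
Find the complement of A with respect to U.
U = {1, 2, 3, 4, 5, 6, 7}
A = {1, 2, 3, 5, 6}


Universal set U = {1, 2, 3, 4, 5, 6, 7}
Set A = {1, 2, 3, 5, 6}
A' = U \ A = elements in U but not in A
Checking each element of U:
1 (in A, exclude), 2 (in A, exclude), 3 (in A, exclude), 4 (not in A, include), 5 (in A, exclude), 6 (in A, exclude), 7 (not in A, include)
A' = {4, 7}

{4, 7}


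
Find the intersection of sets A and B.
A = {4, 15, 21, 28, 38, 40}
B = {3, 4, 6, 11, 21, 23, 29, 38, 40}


Set A = {4, 15, 21, 28, 38, 40}
Set B = {3, 4, 6, 11, 21, 23, 29, 38, 40}
A ∩ B includes only elements in both sets.
Check each element of A against B:
4 ✓, 15 ✗, 21 ✓, 28 ✗, 38 ✓, 40 ✓
A ∩ B = {4, 21, 38, 40}

{4, 21, 38, 40}


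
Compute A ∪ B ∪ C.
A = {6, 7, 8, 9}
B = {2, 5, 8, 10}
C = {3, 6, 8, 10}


Set A = {6, 7, 8, 9}
Set B = {2, 5, 8, 10}
Set C = {3, 6, 8, 10}
First, A ∪ B = {2, 5, 6, 7, 8, 9, 10}
Then, (A ∪ B) ∪ C = {2, 3, 5, 6, 7, 8, 9, 10}

{2, 3, 5, 6, 7, 8, 9, 10}


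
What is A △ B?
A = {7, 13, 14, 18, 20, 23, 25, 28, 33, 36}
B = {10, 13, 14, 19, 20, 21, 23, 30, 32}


Set A = {7, 13, 14, 18, 20, 23, 25, 28, 33, 36}
Set B = {10, 13, 14, 19, 20, 21, 23, 30, 32}
A △ B = (A \ B) ∪ (B \ A)
Elements in A but not B: {7, 18, 25, 28, 33, 36}
Elements in B but not A: {10, 19, 21, 30, 32}
A △ B = {7, 10, 18, 19, 21, 25, 28, 30, 32, 33, 36}

{7, 10, 18, 19, 21, 25, 28, 30, 32, 33, 36}


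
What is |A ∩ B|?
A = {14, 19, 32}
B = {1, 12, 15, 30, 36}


Set A = {14, 19, 32}
Set B = {1, 12, 15, 30, 36}
A ∩ B = {}
|A ∩ B| = 0

0


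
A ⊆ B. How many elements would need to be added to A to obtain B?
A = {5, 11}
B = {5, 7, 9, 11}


Set A = {5, 11}, |A| = 2
Set B = {5, 7, 9, 11}, |B| = 4
Since A ⊆ B: B \ A = {7, 9}
|B| - |A| = 4 - 2 = 2

2


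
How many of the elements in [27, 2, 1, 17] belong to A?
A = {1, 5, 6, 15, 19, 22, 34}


Set A = {1, 5, 6, 15, 19, 22, 34}
Candidates: [27, 2, 1, 17]
Check each candidate:
27 ∉ A, 2 ∉ A, 1 ∈ A, 17 ∉ A
Count of candidates in A: 1

1


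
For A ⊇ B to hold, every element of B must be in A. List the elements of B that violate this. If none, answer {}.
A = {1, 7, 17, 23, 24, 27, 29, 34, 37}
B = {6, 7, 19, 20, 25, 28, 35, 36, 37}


Set A = {1, 7, 17, 23, 24, 27, 29, 34, 37}
Set B = {6, 7, 19, 20, 25, 28, 35, 36, 37}
Check each element of B against A:
6 ∉ A (include), 7 ∈ A, 19 ∉ A (include), 20 ∉ A (include), 25 ∉ A (include), 28 ∉ A (include), 35 ∉ A (include), 36 ∉ A (include), 37 ∈ A
Elements of B not in A: {6, 19, 20, 25, 28, 35, 36}

{6, 19, 20, 25, 28, 35, 36}


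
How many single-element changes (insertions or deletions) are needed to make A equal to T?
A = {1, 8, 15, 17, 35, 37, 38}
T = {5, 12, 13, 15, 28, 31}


Set A = {1, 8, 15, 17, 35, 37, 38}
Set T = {5, 12, 13, 15, 28, 31}
Elements to remove from A (in A, not in T): {1, 8, 17, 35, 37, 38} → 6 removals
Elements to add to A (in T, not in A): {5, 12, 13, 28, 31} → 5 additions
Total edits = 6 + 5 = 11

11


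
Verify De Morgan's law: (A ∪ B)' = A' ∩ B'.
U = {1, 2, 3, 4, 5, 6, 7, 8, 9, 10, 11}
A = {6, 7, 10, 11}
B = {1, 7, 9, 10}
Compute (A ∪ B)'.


U = {1, 2, 3, 4, 5, 6, 7, 8, 9, 10, 11}
A = {6, 7, 10, 11}, B = {1, 7, 9, 10}
A ∪ B = {1, 6, 7, 9, 10, 11}
(A ∪ B)' = U \ (A ∪ B) = {2, 3, 4, 5, 8}
Verification via A' ∩ B': A' = {1, 2, 3, 4, 5, 8, 9}, B' = {2, 3, 4, 5, 6, 8, 11}
A' ∩ B' = {2, 3, 4, 5, 8} ✓

{2, 3, 4, 5, 8}


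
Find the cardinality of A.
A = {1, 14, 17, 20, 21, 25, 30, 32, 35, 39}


Set A = {1, 14, 17, 20, 21, 25, 30, 32, 35, 39}
Listing elements: 1, 14, 17, 20, 21, 25, 30, 32, 35, 39
Counting: 10 elements
|A| = 10

10


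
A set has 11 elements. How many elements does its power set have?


The set has 11 elements.
The power set contains all possible subsets.
|P(A)| = 2^|A| = 2^11 = 2048

2048


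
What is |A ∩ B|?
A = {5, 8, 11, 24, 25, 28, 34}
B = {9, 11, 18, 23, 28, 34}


Set A = {5, 8, 11, 24, 25, 28, 34}
Set B = {9, 11, 18, 23, 28, 34}
A ∩ B = {11, 28, 34}
|A ∩ B| = 3

3


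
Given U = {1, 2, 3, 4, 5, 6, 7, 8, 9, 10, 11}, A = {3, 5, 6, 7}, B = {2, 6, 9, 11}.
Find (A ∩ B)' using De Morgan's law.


U = {1, 2, 3, 4, 5, 6, 7, 8, 9, 10, 11}
A = {3, 5, 6, 7}, B = {2, 6, 9, 11}
A ∩ B = {6}
(A ∩ B)' = U \ (A ∩ B) = {1, 2, 3, 4, 5, 7, 8, 9, 10, 11}
Verification via A' ∪ B': A' = {1, 2, 4, 8, 9, 10, 11}, B' = {1, 3, 4, 5, 7, 8, 10}
A' ∪ B' = {1, 2, 3, 4, 5, 7, 8, 9, 10, 11} ✓

{1, 2, 3, 4, 5, 7, 8, 9, 10, 11}


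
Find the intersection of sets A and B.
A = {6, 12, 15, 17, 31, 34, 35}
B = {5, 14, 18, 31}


Set A = {6, 12, 15, 17, 31, 34, 35}
Set B = {5, 14, 18, 31}
A ∩ B includes only elements in both sets.
Check each element of A against B:
6 ✗, 12 ✗, 15 ✗, 17 ✗, 31 ✓, 34 ✗, 35 ✗
A ∩ B = {31}

{31}


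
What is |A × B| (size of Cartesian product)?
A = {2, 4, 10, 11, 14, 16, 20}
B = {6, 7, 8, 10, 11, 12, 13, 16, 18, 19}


Set A = {2, 4, 10, 11, 14, 16, 20} has 7 elements.
Set B = {6, 7, 8, 10, 11, 12, 13, 16, 18, 19} has 10 elements.
|A × B| = |A| × |B| = 7 × 10 = 70

70


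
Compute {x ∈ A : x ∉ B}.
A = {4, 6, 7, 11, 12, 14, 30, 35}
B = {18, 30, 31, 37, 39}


Set A = {4, 6, 7, 11, 12, 14, 30, 35}
Set B = {18, 30, 31, 37, 39}
Check each element of A against B:
4 ∉ B (include), 6 ∉ B (include), 7 ∉ B (include), 11 ∉ B (include), 12 ∉ B (include), 14 ∉ B (include), 30 ∈ B, 35 ∉ B (include)
Elements of A not in B: {4, 6, 7, 11, 12, 14, 35}

{4, 6, 7, 11, 12, 14, 35}


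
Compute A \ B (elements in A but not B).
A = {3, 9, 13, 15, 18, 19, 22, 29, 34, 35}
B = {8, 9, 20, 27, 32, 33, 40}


Set A = {3, 9, 13, 15, 18, 19, 22, 29, 34, 35}
Set B = {8, 9, 20, 27, 32, 33, 40}
A \ B includes elements in A that are not in B.
Check each element of A:
3 (not in B, keep), 9 (in B, remove), 13 (not in B, keep), 15 (not in B, keep), 18 (not in B, keep), 19 (not in B, keep), 22 (not in B, keep), 29 (not in B, keep), 34 (not in B, keep), 35 (not in B, keep)
A \ B = {3, 13, 15, 18, 19, 22, 29, 34, 35}

{3, 13, 15, 18, 19, 22, 29, 34, 35}


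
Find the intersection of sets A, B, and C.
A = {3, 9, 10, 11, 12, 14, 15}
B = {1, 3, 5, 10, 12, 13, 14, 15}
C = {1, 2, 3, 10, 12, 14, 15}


Set A = {3, 9, 10, 11, 12, 14, 15}
Set B = {1, 3, 5, 10, 12, 13, 14, 15}
Set C = {1, 2, 3, 10, 12, 14, 15}
First, A ∩ B = {3, 10, 12, 14, 15}
Then, (A ∩ B) ∩ C = {3, 10, 12, 14, 15}

{3, 10, 12, 14, 15}


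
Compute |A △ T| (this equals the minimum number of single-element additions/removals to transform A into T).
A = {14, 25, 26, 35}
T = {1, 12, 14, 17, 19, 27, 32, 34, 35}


Set A = {14, 25, 26, 35}
Set T = {1, 12, 14, 17, 19, 27, 32, 34, 35}
Elements to remove from A (in A, not in T): {25, 26} → 2 removals
Elements to add to A (in T, not in A): {1, 12, 17, 19, 27, 32, 34} → 7 additions
Total edits = 2 + 7 = 9

9


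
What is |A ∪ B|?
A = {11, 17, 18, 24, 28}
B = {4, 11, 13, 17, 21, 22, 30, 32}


Set A = {11, 17, 18, 24, 28}, |A| = 5
Set B = {4, 11, 13, 17, 21, 22, 30, 32}, |B| = 8
A ∩ B = {11, 17}, |A ∩ B| = 2
|A ∪ B| = |A| + |B| - |A ∩ B| = 5 + 8 - 2 = 11

11


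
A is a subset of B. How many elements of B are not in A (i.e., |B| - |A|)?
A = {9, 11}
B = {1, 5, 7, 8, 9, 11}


Set A = {9, 11}, |A| = 2
Set B = {1, 5, 7, 8, 9, 11}, |B| = 6
Since A ⊆ B: B \ A = {1, 5, 7, 8}
|B| - |A| = 6 - 2 = 4

4


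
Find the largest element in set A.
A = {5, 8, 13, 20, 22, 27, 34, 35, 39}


Set A = {5, 8, 13, 20, 22, 27, 34, 35, 39}
Elements in ascending order: 5, 8, 13, 20, 22, 27, 34, 35, 39
The largest element is 39.

39


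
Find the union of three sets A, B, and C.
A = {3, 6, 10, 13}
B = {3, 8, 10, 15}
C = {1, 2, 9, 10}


Set A = {3, 6, 10, 13}
Set B = {3, 8, 10, 15}
Set C = {1, 2, 9, 10}
First, A ∪ B = {3, 6, 8, 10, 13, 15}
Then, (A ∪ B) ∪ C = {1, 2, 3, 6, 8, 9, 10, 13, 15}

{1, 2, 3, 6, 8, 9, 10, 13, 15}


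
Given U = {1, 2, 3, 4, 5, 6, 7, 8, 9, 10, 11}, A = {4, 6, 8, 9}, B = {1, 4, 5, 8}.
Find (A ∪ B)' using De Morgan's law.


U = {1, 2, 3, 4, 5, 6, 7, 8, 9, 10, 11}
A = {4, 6, 8, 9}, B = {1, 4, 5, 8}
A ∪ B = {1, 4, 5, 6, 8, 9}
(A ∪ B)' = U \ (A ∪ B) = {2, 3, 7, 10, 11}
Verification via A' ∩ B': A' = {1, 2, 3, 5, 7, 10, 11}, B' = {2, 3, 6, 7, 9, 10, 11}
A' ∩ B' = {2, 3, 7, 10, 11} ✓

{2, 3, 7, 10, 11}


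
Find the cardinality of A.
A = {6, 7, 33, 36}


Set A = {6, 7, 33, 36}
Listing elements: 6, 7, 33, 36
Counting: 4 elements
|A| = 4

4


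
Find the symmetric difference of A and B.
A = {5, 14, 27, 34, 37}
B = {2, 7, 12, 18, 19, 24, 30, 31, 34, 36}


Set A = {5, 14, 27, 34, 37}
Set B = {2, 7, 12, 18, 19, 24, 30, 31, 34, 36}
A △ B = (A \ B) ∪ (B \ A)
Elements in A but not B: {5, 14, 27, 37}
Elements in B but not A: {2, 7, 12, 18, 19, 24, 30, 31, 36}
A △ B = {2, 5, 7, 12, 14, 18, 19, 24, 27, 30, 31, 36, 37}

{2, 5, 7, 12, 14, 18, 19, 24, 27, 30, 31, 36, 37}


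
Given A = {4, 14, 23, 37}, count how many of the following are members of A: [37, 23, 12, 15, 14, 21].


Set A = {4, 14, 23, 37}
Candidates: [37, 23, 12, 15, 14, 21]
Check each candidate:
37 ∈ A, 23 ∈ A, 12 ∉ A, 15 ∉ A, 14 ∈ A, 21 ∉ A
Count of candidates in A: 3

3


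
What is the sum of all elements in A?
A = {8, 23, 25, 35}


Set A = {8, 23, 25, 35}
Sum = 8 + 23 + 25 + 35 = 91

91


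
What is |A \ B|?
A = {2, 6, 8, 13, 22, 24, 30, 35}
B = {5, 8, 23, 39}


Set A = {2, 6, 8, 13, 22, 24, 30, 35}
Set B = {5, 8, 23, 39}
A \ B = {2, 6, 13, 22, 24, 30, 35}
|A \ B| = 7

7


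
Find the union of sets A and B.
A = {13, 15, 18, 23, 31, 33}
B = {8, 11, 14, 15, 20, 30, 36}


Set A = {13, 15, 18, 23, 31, 33}
Set B = {8, 11, 14, 15, 20, 30, 36}
A ∪ B includes all elements in either set.
Elements from A: {13, 15, 18, 23, 31, 33}
Elements from B not already included: {8, 11, 14, 20, 30, 36}
A ∪ B = {8, 11, 13, 14, 15, 18, 20, 23, 30, 31, 33, 36}

{8, 11, 13, 14, 15, 18, 20, 23, 30, 31, 33, 36}


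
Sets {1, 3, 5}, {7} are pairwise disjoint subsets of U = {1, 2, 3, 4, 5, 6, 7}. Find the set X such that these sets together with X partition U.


U = {1, 2, 3, 4, 5, 6, 7}
Shown blocks: {1, 3, 5}, {7}
A partition's blocks are pairwise disjoint and cover U, so the missing block = U \ (union of shown blocks).
Union of shown blocks: {1, 3, 5, 7}
Missing block = U \ (union) = {2, 4, 6}

{2, 4, 6}


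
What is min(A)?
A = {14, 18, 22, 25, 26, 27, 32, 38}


Set A = {14, 18, 22, 25, 26, 27, 32, 38}
Elements in ascending order: 14, 18, 22, 25, 26, 27, 32, 38
The smallest element is 14.

14


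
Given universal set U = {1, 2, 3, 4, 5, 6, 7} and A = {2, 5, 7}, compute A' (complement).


Universal set U = {1, 2, 3, 4, 5, 6, 7}
Set A = {2, 5, 7}
A' = U \ A = elements in U but not in A
Checking each element of U:
1 (not in A, include), 2 (in A, exclude), 3 (not in A, include), 4 (not in A, include), 5 (in A, exclude), 6 (not in A, include), 7 (in A, exclude)
A' = {1, 3, 4, 6}

{1, 3, 4, 6}


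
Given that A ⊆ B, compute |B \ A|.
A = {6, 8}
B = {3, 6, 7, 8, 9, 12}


Set A = {6, 8}, |A| = 2
Set B = {3, 6, 7, 8, 9, 12}, |B| = 6
Since A ⊆ B: B \ A = {3, 7, 9, 12}
|B| - |A| = 6 - 2 = 4

4


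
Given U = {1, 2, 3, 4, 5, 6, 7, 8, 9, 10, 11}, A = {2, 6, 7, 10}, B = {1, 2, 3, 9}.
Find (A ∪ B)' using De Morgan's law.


U = {1, 2, 3, 4, 5, 6, 7, 8, 9, 10, 11}
A = {2, 6, 7, 10}, B = {1, 2, 3, 9}
A ∪ B = {1, 2, 3, 6, 7, 9, 10}
(A ∪ B)' = U \ (A ∪ B) = {4, 5, 8, 11}
Verification via A' ∩ B': A' = {1, 3, 4, 5, 8, 9, 11}, B' = {4, 5, 6, 7, 8, 10, 11}
A' ∩ B' = {4, 5, 8, 11} ✓

{4, 5, 8, 11}


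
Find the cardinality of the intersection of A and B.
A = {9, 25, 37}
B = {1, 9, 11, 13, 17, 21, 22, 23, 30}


Set A = {9, 25, 37}
Set B = {1, 9, 11, 13, 17, 21, 22, 23, 30}
A ∩ B = {9}
|A ∩ B| = 1

1


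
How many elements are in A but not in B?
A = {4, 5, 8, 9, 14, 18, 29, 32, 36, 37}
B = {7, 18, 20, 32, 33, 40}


Set A = {4, 5, 8, 9, 14, 18, 29, 32, 36, 37}
Set B = {7, 18, 20, 32, 33, 40}
A \ B = {4, 5, 8, 9, 14, 29, 36, 37}
|A \ B| = 8

8


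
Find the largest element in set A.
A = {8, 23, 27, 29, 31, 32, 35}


Set A = {8, 23, 27, 29, 31, 32, 35}
Elements in ascending order: 8, 23, 27, 29, 31, 32, 35
The largest element is 35.

35


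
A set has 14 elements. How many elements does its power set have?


The set has 14 elements.
The power set contains all possible subsets.
|P(A)| = 2^|A| = 2^14 = 16384

16384


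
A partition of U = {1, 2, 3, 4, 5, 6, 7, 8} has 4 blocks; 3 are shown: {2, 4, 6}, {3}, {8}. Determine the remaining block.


U = {1, 2, 3, 4, 5, 6, 7, 8}
Shown blocks: {2, 4, 6}, {3}, {8}
A partition's blocks are pairwise disjoint and cover U, so the missing block = U \ (union of shown blocks).
Union of shown blocks: {2, 3, 4, 6, 8}
Missing block = U \ (union) = {1, 5, 7}

{1, 5, 7}


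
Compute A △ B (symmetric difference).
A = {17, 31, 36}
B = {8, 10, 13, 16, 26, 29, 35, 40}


Set A = {17, 31, 36}
Set B = {8, 10, 13, 16, 26, 29, 35, 40}
A △ B = (A \ B) ∪ (B \ A)
Elements in A but not B: {17, 31, 36}
Elements in B but not A: {8, 10, 13, 16, 26, 29, 35, 40}
A △ B = {8, 10, 13, 16, 17, 26, 29, 31, 35, 36, 40}

{8, 10, 13, 16, 17, 26, 29, 31, 35, 36, 40}


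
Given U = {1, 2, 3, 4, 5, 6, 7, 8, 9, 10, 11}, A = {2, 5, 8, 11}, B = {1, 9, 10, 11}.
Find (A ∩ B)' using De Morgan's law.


U = {1, 2, 3, 4, 5, 6, 7, 8, 9, 10, 11}
A = {2, 5, 8, 11}, B = {1, 9, 10, 11}
A ∩ B = {11}
(A ∩ B)' = U \ (A ∩ B) = {1, 2, 3, 4, 5, 6, 7, 8, 9, 10}
Verification via A' ∪ B': A' = {1, 3, 4, 6, 7, 9, 10}, B' = {2, 3, 4, 5, 6, 7, 8}
A' ∪ B' = {1, 2, 3, 4, 5, 6, 7, 8, 9, 10} ✓

{1, 2, 3, 4, 5, 6, 7, 8, 9, 10}


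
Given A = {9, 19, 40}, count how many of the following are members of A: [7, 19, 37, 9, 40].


Set A = {9, 19, 40}
Candidates: [7, 19, 37, 9, 40]
Check each candidate:
7 ∉ A, 19 ∈ A, 37 ∉ A, 9 ∈ A, 40 ∈ A
Count of candidates in A: 3

3


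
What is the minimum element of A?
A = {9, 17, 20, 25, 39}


Set A = {9, 17, 20, 25, 39}
Elements in ascending order: 9, 17, 20, 25, 39
The smallest element is 9.

9


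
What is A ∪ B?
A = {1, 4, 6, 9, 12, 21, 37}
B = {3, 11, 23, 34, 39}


Set A = {1, 4, 6, 9, 12, 21, 37}
Set B = {3, 11, 23, 34, 39}
A ∪ B includes all elements in either set.
Elements from A: {1, 4, 6, 9, 12, 21, 37}
Elements from B not already included: {3, 11, 23, 34, 39}
A ∪ B = {1, 3, 4, 6, 9, 11, 12, 21, 23, 34, 37, 39}

{1, 3, 4, 6, 9, 11, 12, 21, 23, 34, 37, 39}


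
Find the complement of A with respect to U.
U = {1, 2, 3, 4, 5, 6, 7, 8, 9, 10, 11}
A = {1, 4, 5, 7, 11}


Universal set U = {1, 2, 3, 4, 5, 6, 7, 8, 9, 10, 11}
Set A = {1, 4, 5, 7, 11}
A' = U \ A = elements in U but not in A
Checking each element of U:
1 (in A, exclude), 2 (not in A, include), 3 (not in A, include), 4 (in A, exclude), 5 (in A, exclude), 6 (not in A, include), 7 (in A, exclude), 8 (not in A, include), 9 (not in A, include), 10 (not in A, include), 11 (in A, exclude)
A' = {2, 3, 6, 8, 9, 10}

{2, 3, 6, 8, 9, 10}


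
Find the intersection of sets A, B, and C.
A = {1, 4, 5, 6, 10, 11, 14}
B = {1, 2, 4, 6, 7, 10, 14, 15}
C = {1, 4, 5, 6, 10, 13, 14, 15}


Set A = {1, 4, 5, 6, 10, 11, 14}
Set B = {1, 2, 4, 6, 7, 10, 14, 15}
Set C = {1, 4, 5, 6, 10, 13, 14, 15}
First, A ∩ B = {1, 4, 6, 10, 14}
Then, (A ∩ B) ∩ C = {1, 4, 6, 10, 14}

{1, 4, 6, 10, 14}


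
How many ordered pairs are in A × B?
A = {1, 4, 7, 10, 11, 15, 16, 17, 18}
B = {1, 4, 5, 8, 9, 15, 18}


Set A = {1, 4, 7, 10, 11, 15, 16, 17, 18} has 9 elements.
Set B = {1, 4, 5, 8, 9, 15, 18} has 7 elements.
|A × B| = |A| × |B| = 9 × 7 = 63

63


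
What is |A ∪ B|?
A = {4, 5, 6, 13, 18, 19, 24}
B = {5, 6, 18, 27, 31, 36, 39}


Set A = {4, 5, 6, 13, 18, 19, 24}, |A| = 7
Set B = {5, 6, 18, 27, 31, 36, 39}, |B| = 7
A ∩ B = {5, 6, 18}, |A ∩ B| = 3
|A ∪ B| = |A| + |B| - |A ∩ B| = 7 + 7 - 3 = 11

11


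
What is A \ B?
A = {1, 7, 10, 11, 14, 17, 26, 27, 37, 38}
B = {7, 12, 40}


Set A = {1, 7, 10, 11, 14, 17, 26, 27, 37, 38}
Set B = {7, 12, 40}
A \ B includes elements in A that are not in B.
Check each element of A:
1 (not in B, keep), 7 (in B, remove), 10 (not in B, keep), 11 (not in B, keep), 14 (not in B, keep), 17 (not in B, keep), 26 (not in B, keep), 27 (not in B, keep), 37 (not in B, keep), 38 (not in B, keep)
A \ B = {1, 10, 11, 14, 17, 26, 27, 37, 38}

{1, 10, 11, 14, 17, 26, 27, 37, 38}


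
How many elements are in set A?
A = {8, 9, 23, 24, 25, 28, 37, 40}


Set A = {8, 9, 23, 24, 25, 28, 37, 40}
Listing elements: 8, 9, 23, 24, 25, 28, 37, 40
Counting: 8 elements
|A| = 8

8


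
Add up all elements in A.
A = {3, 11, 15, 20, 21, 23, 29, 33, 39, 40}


Set A = {3, 11, 15, 20, 21, 23, 29, 33, 39, 40}
Sum = 3 + 11 + 15 + 20 + 21 + 23 + 29 + 33 + 39 + 40 = 234

234


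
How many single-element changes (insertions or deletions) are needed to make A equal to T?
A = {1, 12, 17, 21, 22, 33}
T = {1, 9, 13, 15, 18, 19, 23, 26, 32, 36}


Set A = {1, 12, 17, 21, 22, 33}
Set T = {1, 9, 13, 15, 18, 19, 23, 26, 32, 36}
Elements to remove from A (in A, not in T): {12, 17, 21, 22, 33} → 5 removals
Elements to add to A (in T, not in A): {9, 13, 15, 18, 19, 23, 26, 32, 36} → 9 additions
Total edits = 5 + 9 = 14

14


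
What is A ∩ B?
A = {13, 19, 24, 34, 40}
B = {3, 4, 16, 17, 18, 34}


Set A = {13, 19, 24, 34, 40}
Set B = {3, 4, 16, 17, 18, 34}
A ∩ B includes only elements in both sets.
Check each element of A against B:
13 ✗, 19 ✗, 24 ✗, 34 ✓, 40 ✗
A ∩ B = {34}

{34}


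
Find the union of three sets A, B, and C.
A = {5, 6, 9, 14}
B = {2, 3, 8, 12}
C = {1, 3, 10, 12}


Set A = {5, 6, 9, 14}
Set B = {2, 3, 8, 12}
Set C = {1, 3, 10, 12}
First, A ∪ B = {2, 3, 5, 6, 8, 9, 12, 14}
Then, (A ∪ B) ∪ C = {1, 2, 3, 5, 6, 8, 9, 10, 12, 14}

{1, 2, 3, 5, 6, 8, 9, 10, 12, 14}


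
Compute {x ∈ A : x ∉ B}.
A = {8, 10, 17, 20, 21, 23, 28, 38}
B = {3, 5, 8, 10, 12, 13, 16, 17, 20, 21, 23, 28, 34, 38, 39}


Set A = {8, 10, 17, 20, 21, 23, 28, 38}
Set B = {3, 5, 8, 10, 12, 13, 16, 17, 20, 21, 23, 28, 34, 38, 39}
Check each element of A against B:
8 ∈ B, 10 ∈ B, 17 ∈ B, 20 ∈ B, 21 ∈ B, 23 ∈ B, 28 ∈ B, 38 ∈ B
Elements of A not in B: {}

{}


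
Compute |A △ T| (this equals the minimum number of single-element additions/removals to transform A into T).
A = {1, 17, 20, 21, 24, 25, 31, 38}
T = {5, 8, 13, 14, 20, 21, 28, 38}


Set A = {1, 17, 20, 21, 24, 25, 31, 38}
Set T = {5, 8, 13, 14, 20, 21, 28, 38}
Elements to remove from A (in A, not in T): {1, 17, 24, 25, 31} → 5 removals
Elements to add to A (in T, not in A): {5, 8, 13, 14, 28} → 5 additions
Total edits = 5 + 5 = 10

10


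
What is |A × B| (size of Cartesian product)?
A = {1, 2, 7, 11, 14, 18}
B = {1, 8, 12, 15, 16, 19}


Set A = {1, 2, 7, 11, 14, 18} has 6 elements.
Set B = {1, 8, 12, 15, 16, 19} has 6 elements.
|A × B| = |A| × |B| = 6 × 6 = 36

36


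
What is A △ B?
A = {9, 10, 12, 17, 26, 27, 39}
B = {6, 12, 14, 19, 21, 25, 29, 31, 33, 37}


Set A = {9, 10, 12, 17, 26, 27, 39}
Set B = {6, 12, 14, 19, 21, 25, 29, 31, 33, 37}
A △ B = (A \ B) ∪ (B \ A)
Elements in A but not B: {9, 10, 17, 26, 27, 39}
Elements in B but not A: {6, 14, 19, 21, 25, 29, 31, 33, 37}
A △ B = {6, 9, 10, 14, 17, 19, 21, 25, 26, 27, 29, 31, 33, 37, 39}

{6, 9, 10, 14, 17, 19, 21, 25, 26, 27, 29, 31, 33, 37, 39}


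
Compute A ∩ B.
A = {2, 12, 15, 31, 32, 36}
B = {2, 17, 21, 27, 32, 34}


Set A = {2, 12, 15, 31, 32, 36}
Set B = {2, 17, 21, 27, 32, 34}
A ∩ B includes only elements in both sets.
Check each element of A against B:
2 ✓, 12 ✗, 15 ✗, 31 ✗, 32 ✓, 36 ✗
A ∩ B = {2, 32}

{2, 32}


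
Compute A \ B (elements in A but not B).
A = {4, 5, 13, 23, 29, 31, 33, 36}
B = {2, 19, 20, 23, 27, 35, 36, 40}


Set A = {4, 5, 13, 23, 29, 31, 33, 36}
Set B = {2, 19, 20, 23, 27, 35, 36, 40}
A \ B includes elements in A that are not in B.
Check each element of A:
4 (not in B, keep), 5 (not in B, keep), 13 (not in B, keep), 23 (in B, remove), 29 (not in B, keep), 31 (not in B, keep), 33 (not in B, keep), 36 (in B, remove)
A \ B = {4, 5, 13, 29, 31, 33}

{4, 5, 13, 29, 31, 33}


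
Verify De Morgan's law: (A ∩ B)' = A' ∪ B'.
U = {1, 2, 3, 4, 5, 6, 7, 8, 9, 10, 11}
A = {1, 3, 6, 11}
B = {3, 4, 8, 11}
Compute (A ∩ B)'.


U = {1, 2, 3, 4, 5, 6, 7, 8, 9, 10, 11}
A = {1, 3, 6, 11}, B = {3, 4, 8, 11}
A ∩ B = {3, 11}
(A ∩ B)' = U \ (A ∩ B) = {1, 2, 4, 5, 6, 7, 8, 9, 10}
Verification via A' ∪ B': A' = {2, 4, 5, 7, 8, 9, 10}, B' = {1, 2, 5, 6, 7, 9, 10}
A' ∪ B' = {1, 2, 4, 5, 6, 7, 8, 9, 10} ✓

{1, 2, 4, 5, 6, 7, 8, 9, 10}


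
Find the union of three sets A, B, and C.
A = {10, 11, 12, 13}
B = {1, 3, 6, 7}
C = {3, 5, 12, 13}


Set A = {10, 11, 12, 13}
Set B = {1, 3, 6, 7}
Set C = {3, 5, 12, 13}
First, A ∪ B = {1, 3, 6, 7, 10, 11, 12, 13}
Then, (A ∪ B) ∪ C = {1, 3, 5, 6, 7, 10, 11, 12, 13}

{1, 3, 5, 6, 7, 10, 11, 12, 13}


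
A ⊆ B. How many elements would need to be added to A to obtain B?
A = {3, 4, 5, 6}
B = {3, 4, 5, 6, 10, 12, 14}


Set A = {3, 4, 5, 6}, |A| = 4
Set B = {3, 4, 5, 6, 10, 12, 14}, |B| = 7
Since A ⊆ B: B \ A = {10, 12, 14}
|B| - |A| = 7 - 4 = 3

3


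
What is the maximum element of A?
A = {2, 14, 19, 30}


Set A = {2, 14, 19, 30}
Elements in ascending order: 2, 14, 19, 30
The largest element is 30.

30


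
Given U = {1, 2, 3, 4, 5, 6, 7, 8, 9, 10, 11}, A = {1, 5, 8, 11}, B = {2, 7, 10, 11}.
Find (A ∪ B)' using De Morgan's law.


U = {1, 2, 3, 4, 5, 6, 7, 8, 9, 10, 11}
A = {1, 5, 8, 11}, B = {2, 7, 10, 11}
A ∪ B = {1, 2, 5, 7, 8, 10, 11}
(A ∪ B)' = U \ (A ∪ B) = {3, 4, 6, 9}
Verification via A' ∩ B': A' = {2, 3, 4, 6, 7, 9, 10}, B' = {1, 3, 4, 5, 6, 8, 9}
A' ∩ B' = {3, 4, 6, 9} ✓

{3, 4, 6, 9}


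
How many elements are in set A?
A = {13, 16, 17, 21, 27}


Set A = {13, 16, 17, 21, 27}
Listing elements: 13, 16, 17, 21, 27
Counting: 5 elements
|A| = 5

5


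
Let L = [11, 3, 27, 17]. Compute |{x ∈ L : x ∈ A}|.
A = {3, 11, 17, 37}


Set A = {3, 11, 17, 37}
Candidates: [11, 3, 27, 17]
Check each candidate:
11 ∈ A, 3 ∈ A, 27 ∉ A, 17 ∈ A
Count of candidates in A: 3

3


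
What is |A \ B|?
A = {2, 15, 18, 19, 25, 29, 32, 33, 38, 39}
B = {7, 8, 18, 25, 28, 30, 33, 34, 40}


Set A = {2, 15, 18, 19, 25, 29, 32, 33, 38, 39}
Set B = {7, 8, 18, 25, 28, 30, 33, 34, 40}
A \ B = {2, 15, 19, 29, 32, 38, 39}
|A \ B| = 7

7


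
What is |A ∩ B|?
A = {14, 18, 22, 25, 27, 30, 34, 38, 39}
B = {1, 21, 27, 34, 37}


Set A = {14, 18, 22, 25, 27, 30, 34, 38, 39}
Set B = {1, 21, 27, 34, 37}
A ∩ B = {27, 34}
|A ∩ B| = 2

2


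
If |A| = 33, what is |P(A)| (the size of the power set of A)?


The set has 33 elements.
The power set contains all possible subsets.
|P(A)| = 2^|A| = 2^33 = 8589934592

8589934592


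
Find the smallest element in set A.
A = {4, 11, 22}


Set A = {4, 11, 22}
Elements in ascending order: 4, 11, 22
The smallest element is 4.

4


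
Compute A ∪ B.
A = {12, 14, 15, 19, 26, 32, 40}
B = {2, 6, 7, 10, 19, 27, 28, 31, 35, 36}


Set A = {12, 14, 15, 19, 26, 32, 40}
Set B = {2, 6, 7, 10, 19, 27, 28, 31, 35, 36}
A ∪ B includes all elements in either set.
Elements from A: {12, 14, 15, 19, 26, 32, 40}
Elements from B not already included: {2, 6, 7, 10, 27, 28, 31, 35, 36}
A ∪ B = {2, 6, 7, 10, 12, 14, 15, 19, 26, 27, 28, 31, 32, 35, 36, 40}

{2, 6, 7, 10, 12, 14, 15, 19, 26, 27, 28, 31, 32, 35, 36, 40}


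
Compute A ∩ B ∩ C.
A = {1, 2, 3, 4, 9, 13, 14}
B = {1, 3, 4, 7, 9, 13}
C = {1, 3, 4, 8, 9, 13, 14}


Set A = {1, 2, 3, 4, 9, 13, 14}
Set B = {1, 3, 4, 7, 9, 13}
Set C = {1, 3, 4, 8, 9, 13, 14}
First, A ∩ B = {1, 3, 4, 9, 13}
Then, (A ∩ B) ∩ C = {1, 3, 4, 9, 13}

{1, 3, 4, 9, 13}


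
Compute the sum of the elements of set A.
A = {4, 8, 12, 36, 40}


Set A = {4, 8, 12, 36, 40}
Sum = 4 + 8 + 12 + 36 + 40 = 100

100


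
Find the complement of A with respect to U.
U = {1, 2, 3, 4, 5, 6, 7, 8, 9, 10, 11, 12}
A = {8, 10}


Universal set U = {1, 2, 3, 4, 5, 6, 7, 8, 9, 10, 11, 12}
Set A = {8, 10}
A' = U \ A = elements in U but not in A
Checking each element of U:
1 (not in A, include), 2 (not in A, include), 3 (not in A, include), 4 (not in A, include), 5 (not in A, include), 6 (not in A, include), 7 (not in A, include), 8 (in A, exclude), 9 (not in A, include), 10 (in A, exclude), 11 (not in A, include), 12 (not in A, include)
A' = {1, 2, 3, 4, 5, 6, 7, 9, 11, 12}

{1, 2, 3, 4, 5, 6, 7, 9, 11, 12}


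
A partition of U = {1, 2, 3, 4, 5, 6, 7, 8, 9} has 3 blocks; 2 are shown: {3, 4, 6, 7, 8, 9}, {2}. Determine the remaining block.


U = {1, 2, 3, 4, 5, 6, 7, 8, 9}
Shown blocks: {3, 4, 6, 7, 8, 9}, {2}
A partition's blocks are pairwise disjoint and cover U, so the missing block = U \ (union of shown blocks).
Union of shown blocks: {2, 3, 4, 6, 7, 8, 9}
Missing block = U \ (union) = {1, 5}

{1, 5}


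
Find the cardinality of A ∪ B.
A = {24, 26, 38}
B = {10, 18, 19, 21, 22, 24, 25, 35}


Set A = {24, 26, 38}, |A| = 3
Set B = {10, 18, 19, 21, 22, 24, 25, 35}, |B| = 8
A ∩ B = {24}, |A ∩ B| = 1
|A ∪ B| = |A| + |B| - |A ∩ B| = 3 + 8 - 1 = 10

10


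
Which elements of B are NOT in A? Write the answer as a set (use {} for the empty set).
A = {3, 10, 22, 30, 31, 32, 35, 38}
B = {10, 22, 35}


Set A = {3, 10, 22, 30, 31, 32, 35, 38}
Set B = {10, 22, 35}
Check each element of B against A:
10 ∈ A, 22 ∈ A, 35 ∈ A
Elements of B not in A: {}

{}


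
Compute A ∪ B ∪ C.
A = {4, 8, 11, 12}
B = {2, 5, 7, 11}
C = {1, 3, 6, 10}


Set A = {4, 8, 11, 12}
Set B = {2, 5, 7, 11}
Set C = {1, 3, 6, 10}
First, A ∪ B = {2, 4, 5, 7, 8, 11, 12}
Then, (A ∪ B) ∪ C = {1, 2, 3, 4, 5, 6, 7, 8, 10, 11, 12}

{1, 2, 3, 4, 5, 6, 7, 8, 10, 11, 12}


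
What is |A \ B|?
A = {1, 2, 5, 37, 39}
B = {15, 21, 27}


Set A = {1, 2, 5, 37, 39}
Set B = {15, 21, 27}
A \ B = {1, 2, 5, 37, 39}
|A \ B| = 5

5


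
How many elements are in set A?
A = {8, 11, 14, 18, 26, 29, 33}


Set A = {8, 11, 14, 18, 26, 29, 33}
Listing elements: 8, 11, 14, 18, 26, 29, 33
Counting: 7 elements
|A| = 7

7


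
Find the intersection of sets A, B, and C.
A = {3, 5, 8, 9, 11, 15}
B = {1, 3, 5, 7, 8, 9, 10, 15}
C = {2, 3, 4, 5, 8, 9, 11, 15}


Set A = {3, 5, 8, 9, 11, 15}
Set B = {1, 3, 5, 7, 8, 9, 10, 15}
Set C = {2, 3, 4, 5, 8, 9, 11, 15}
First, A ∩ B = {3, 5, 8, 9, 15}
Then, (A ∩ B) ∩ C = {3, 5, 8, 9, 15}

{3, 5, 8, 9, 15}


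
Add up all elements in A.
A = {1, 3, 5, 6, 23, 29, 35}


Set A = {1, 3, 5, 6, 23, 29, 35}
Sum = 1 + 3 + 5 + 6 + 23 + 29 + 35 = 102

102


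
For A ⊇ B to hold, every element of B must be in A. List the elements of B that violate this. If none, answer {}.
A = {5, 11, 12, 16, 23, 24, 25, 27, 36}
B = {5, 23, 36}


Set A = {5, 11, 12, 16, 23, 24, 25, 27, 36}
Set B = {5, 23, 36}
Check each element of B against A:
5 ∈ A, 23 ∈ A, 36 ∈ A
Elements of B not in A: {}

{}


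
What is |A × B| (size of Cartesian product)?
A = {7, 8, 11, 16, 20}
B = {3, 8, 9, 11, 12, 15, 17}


Set A = {7, 8, 11, 16, 20} has 5 elements.
Set B = {3, 8, 9, 11, 12, 15, 17} has 7 elements.
|A × B| = |A| × |B| = 5 × 7 = 35

35


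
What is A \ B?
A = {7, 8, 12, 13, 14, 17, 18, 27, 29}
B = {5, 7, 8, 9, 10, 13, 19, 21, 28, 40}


Set A = {7, 8, 12, 13, 14, 17, 18, 27, 29}
Set B = {5, 7, 8, 9, 10, 13, 19, 21, 28, 40}
A \ B includes elements in A that are not in B.
Check each element of A:
7 (in B, remove), 8 (in B, remove), 12 (not in B, keep), 13 (in B, remove), 14 (not in B, keep), 17 (not in B, keep), 18 (not in B, keep), 27 (not in B, keep), 29 (not in B, keep)
A \ B = {12, 14, 17, 18, 27, 29}

{12, 14, 17, 18, 27, 29}


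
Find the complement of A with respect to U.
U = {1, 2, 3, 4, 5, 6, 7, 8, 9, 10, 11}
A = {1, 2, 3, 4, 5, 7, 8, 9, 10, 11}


Universal set U = {1, 2, 3, 4, 5, 6, 7, 8, 9, 10, 11}
Set A = {1, 2, 3, 4, 5, 7, 8, 9, 10, 11}
A' = U \ A = elements in U but not in A
Checking each element of U:
1 (in A, exclude), 2 (in A, exclude), 3 (in A, exclude), 4 (in A, exclude), 5 (in A, exclude), 6 (not in A, include), 7 (in A, exclude), 8 (in A, exclude), 9 (in A, exclude), 10 (in A, exclude), 11 (in A, exclude)
A' = {6}

{6}


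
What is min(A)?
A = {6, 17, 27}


Set A = {6, 17, 27}
Elements in ascending order: 6, 17, 27
The smallest element is 6.

6


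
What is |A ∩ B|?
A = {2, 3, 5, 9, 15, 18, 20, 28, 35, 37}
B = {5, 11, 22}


Set A = {2, 3, 5, 9, 15, 18, 20, 28, 35, 37}
Set B = {5, 11, 22}
A ∩ B = {5}
|A ∩ B| = 1

1


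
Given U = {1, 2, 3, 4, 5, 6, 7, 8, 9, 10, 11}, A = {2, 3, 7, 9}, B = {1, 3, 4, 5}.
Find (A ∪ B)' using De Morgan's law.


U = {1, 2, 3, 4, 5, 6, 7, 8, 9, 10, 11}
A = {2, 3, 7, 9}, B = {1, 3, 4, 5}
A ∪ B = {1, 2, 3, 4, 5, 7, 9}
(A ∪ B)' = U \ (A ∪ B) = {6, 8, 10, 11}
Verification via A' ∩ B': A' = {1, 4, 5, 6, 8, 10, 11}, B' = {2, 6, 7, 8, 9, 10, 11}
A' ∩ B' = {6, 8, 10, 11} ✓

{6, 8, 10, 11}


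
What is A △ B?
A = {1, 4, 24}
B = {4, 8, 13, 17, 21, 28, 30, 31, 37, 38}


Set A = {1, 4, 24}
Set B = {4, 8, 13, 17, 21, 28, 30, 31, 37, 38}
A △ B = (A \ B) ∪ (B \ A)
Elements in A but not B: {1, 24}
Elements in B but not A: {8, 13, 17, 21, 28, 30, 31, 37, 38}
A △ B = {1, 8, 13, 17, 21, 24, 28, 30, 31, 37, 38}

{1, 8, 13, 17, 21, 24, 28, 30, 31, 37, 38}


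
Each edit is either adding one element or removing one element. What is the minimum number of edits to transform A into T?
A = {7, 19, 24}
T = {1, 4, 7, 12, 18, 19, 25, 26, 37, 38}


Set A = {7, 19, 24}
Set T = {1, 4, 7, 12, 18, 19, 25, 26, 37, 38}
Elements to remove from A (in A, not in T): {24} → 1 removals
Elements to add to A (in T, not in A): {1, 4, 12, 18, 25, 26, 37, 38} → 8 additions
Total edits = 1 + 8 = 9

9


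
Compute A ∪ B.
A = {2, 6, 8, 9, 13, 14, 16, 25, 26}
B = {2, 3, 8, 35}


Set A = {2, 6, 8, 9, 13, 14, 16, 25, 26}
Set B = {2, 3, 8, 35}
A ∪ B includes all elements in either set.
Elements from A: {2, 6, 8, 9, 13, 14, 16, 25, 26}
Elements from B not already included: {3, 35}
A ∪ B = {2, 3, 6, 8, 9, 13, 14, 16, 25, 26, 35}

{2, 3, 6, 8, 9, 13, 14, 16, 25, 26, 35}


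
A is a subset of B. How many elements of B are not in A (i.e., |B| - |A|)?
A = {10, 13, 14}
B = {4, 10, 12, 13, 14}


Set A = {10, 13, 14}, |A| = 3
Set B = {4, 10, 12, 13, 14}, |B| = 5
Since A ⊆ B: B \ A = {4, 12}
|B| - |A| = 5 - 3 = 2

2


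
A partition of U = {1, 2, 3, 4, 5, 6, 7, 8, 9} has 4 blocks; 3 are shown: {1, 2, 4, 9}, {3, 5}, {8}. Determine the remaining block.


U = {1, 2, 3, 4, 5, 6, 7, 8, 9}
Shown blocks: {1, 2, 4, 9}, {3, 5}, {8}
A partition's blocks are pairwise disjoint and cover U, so the missing block = U \ (union of shown blocks).
Union of shown blocks: {1, 2, 3, 4, 5, 8, 9}
Missing block = U \ (union) = {6, 7}

{6, 7}
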